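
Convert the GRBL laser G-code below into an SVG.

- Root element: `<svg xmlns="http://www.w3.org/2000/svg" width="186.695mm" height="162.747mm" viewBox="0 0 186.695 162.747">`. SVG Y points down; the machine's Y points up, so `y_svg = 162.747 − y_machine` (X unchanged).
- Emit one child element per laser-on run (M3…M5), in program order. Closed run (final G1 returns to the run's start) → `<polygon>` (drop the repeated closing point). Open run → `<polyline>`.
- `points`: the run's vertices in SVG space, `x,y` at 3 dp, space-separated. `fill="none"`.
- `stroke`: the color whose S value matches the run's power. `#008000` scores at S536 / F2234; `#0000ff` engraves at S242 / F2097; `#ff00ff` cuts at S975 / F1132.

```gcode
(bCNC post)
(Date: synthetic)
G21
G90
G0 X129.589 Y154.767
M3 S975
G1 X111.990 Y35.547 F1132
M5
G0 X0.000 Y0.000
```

<svg xmlns="http://www.w3.org/2000/svg" width="186.695mm" height="162.747mm" viewBox="0 0 186.695 162.747">
  <polyline points="129.589,7.980 111.990,127.200" fill="none" stroke="#ff00ff"/>
</svg>

y_svg = 162.747 − y_m. Every run uses S975, so all elements get stroke `#ff00ff` (cut).

[1] open run; points: 129.589,7.980 111.990,127.200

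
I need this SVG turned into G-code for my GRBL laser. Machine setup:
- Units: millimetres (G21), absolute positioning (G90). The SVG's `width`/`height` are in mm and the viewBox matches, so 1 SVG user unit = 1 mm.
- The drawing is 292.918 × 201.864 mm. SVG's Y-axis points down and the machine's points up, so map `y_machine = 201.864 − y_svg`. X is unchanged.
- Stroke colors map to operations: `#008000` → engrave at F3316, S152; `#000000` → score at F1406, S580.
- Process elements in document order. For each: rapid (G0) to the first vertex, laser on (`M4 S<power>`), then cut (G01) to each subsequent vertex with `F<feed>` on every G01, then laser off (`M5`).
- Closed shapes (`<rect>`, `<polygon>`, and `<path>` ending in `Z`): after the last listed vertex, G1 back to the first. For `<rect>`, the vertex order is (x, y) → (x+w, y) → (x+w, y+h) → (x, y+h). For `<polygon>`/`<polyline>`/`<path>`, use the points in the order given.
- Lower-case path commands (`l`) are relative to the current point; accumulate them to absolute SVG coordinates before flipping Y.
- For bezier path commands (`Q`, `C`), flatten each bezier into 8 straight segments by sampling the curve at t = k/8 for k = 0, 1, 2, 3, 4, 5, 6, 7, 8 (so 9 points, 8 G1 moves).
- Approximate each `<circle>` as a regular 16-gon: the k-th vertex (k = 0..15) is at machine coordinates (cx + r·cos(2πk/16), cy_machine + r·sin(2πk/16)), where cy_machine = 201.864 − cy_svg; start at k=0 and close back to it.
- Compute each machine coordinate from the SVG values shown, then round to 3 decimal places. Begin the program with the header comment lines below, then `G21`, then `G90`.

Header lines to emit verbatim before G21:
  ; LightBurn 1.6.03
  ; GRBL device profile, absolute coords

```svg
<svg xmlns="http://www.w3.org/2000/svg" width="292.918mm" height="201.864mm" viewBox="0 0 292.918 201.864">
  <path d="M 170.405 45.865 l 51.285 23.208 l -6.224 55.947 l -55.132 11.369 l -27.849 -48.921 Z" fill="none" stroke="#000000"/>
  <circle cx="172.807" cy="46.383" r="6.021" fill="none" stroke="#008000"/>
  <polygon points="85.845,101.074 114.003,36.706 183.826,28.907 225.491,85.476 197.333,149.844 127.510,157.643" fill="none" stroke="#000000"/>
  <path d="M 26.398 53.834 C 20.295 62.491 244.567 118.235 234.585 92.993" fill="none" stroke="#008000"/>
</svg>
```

; LightBurn 1.6.03
; GRBL device profile, absolute coords
G21
G90
G0 X170.405 Y155.999
M4 S580
G01 X221.690 Y132.791 F1406
G01 X215.466 Y76.844 F1406
G01 X160.334 Y65.475 F1406
G01 X132.485 Y114.396 F1406
G01 X170.405 Y155.999 F1406
M5
G0 X178.828 Y155.481
M4 S152
G01 X178.370 Y157.785 F3316
G01 X177.064 Y159.738 F3316
G01 X175.111 Y161.044 F3316
G01 X172.807 Y161.502 F3316
G01 X170.503 Y161.044 F3316
G01 X168.550 Y159.738 F3316
G01 X167.244 Y157.785 F3316
G01 X166.786 Y155.481 F3316
G01 X167.244 Y153.177 F3316
G01 X168.550 Y151.224 F3316
G01 X170.503 Y149.918 F3316
G01 X172.807 Y149.460 F3316
G01 X175.111 Y149.918 F3316
G01 X177.064 Y151.224 F3316
G01 X178.370 Y153.177 F3316
G01 X178.828 Y155.481 F3316
M5
G0 X85.845 Y100.790
M4 S580
G01 X114.003 Y165.158 F1406
G01 X183.826 Y172.957 F1406
G01 X225.491 Y116.388 F1406
G01 X197.333 Y52.020 F1406
G01 X127.510 Y44.221 F1406
G01 X85.845 Y100.790 F1406
M5
G0 X26.398 Y148.030
M4 S152
G01 X34.001 Y142.827 F3316
G01 X57.756 Y134.710 F3316
G01 X92.220 Y125.180 F3316
G01 X131.946 Y115.738 F3316
G01 X171.491 Y107.886 F3316
G01 X205.409 Y103.123 F3316
G01 X228.255 Y102.951 F3316
G01 X234.585 Y108.871 F3316
M5

1 u = 1 mm; y_m = 201.864 − y.

[1] `<path>` regular polygon, #000000→score S580 F1406: (170.405,155.999) → (221.690,132.791) → (215.466,76.844) → (160.334,65.475) → (132.485,114.396) → (170.405,155.999) (closed)

[2] `<circle>` circle, #008000→engrave S152 F3316: (178.828,155.481) → (178.370,157.785) → (177.064,159.738) → (175.111,161.044) → (172.807,161.502) → (170.503,161.044) → (168.550,159.738) → (167.244,157.785) → (166.786,155.481) → (167.244,153.177) → (168.550,151.224) → (170.503,149.918) → (172.807,149.460) → (175.111,149.918) → (177.064,151.224) → (178.370,153.177) → (178.828,155.481) (closed)

[3] `<polygon>` regular polygon, #000000→score S580 F1406: (85.845,100.790) → (114.003,165.158) → (183.826,172.957) → (225.491,116.388) → (197.333,52.020) → (127.510,44.221) → (85.845,100.790) (closed)

[4] `<path>` cubic bezier, #008000→engrave S152 F3316: (26.398,148.030) → (34.001,142.827) → (57.756,134.710) → (92.220,125.180) → (131.946,115.738) → (171.491,107.886) → (205.409,103.123) → (228.255,102.951) → (234.585,108.871)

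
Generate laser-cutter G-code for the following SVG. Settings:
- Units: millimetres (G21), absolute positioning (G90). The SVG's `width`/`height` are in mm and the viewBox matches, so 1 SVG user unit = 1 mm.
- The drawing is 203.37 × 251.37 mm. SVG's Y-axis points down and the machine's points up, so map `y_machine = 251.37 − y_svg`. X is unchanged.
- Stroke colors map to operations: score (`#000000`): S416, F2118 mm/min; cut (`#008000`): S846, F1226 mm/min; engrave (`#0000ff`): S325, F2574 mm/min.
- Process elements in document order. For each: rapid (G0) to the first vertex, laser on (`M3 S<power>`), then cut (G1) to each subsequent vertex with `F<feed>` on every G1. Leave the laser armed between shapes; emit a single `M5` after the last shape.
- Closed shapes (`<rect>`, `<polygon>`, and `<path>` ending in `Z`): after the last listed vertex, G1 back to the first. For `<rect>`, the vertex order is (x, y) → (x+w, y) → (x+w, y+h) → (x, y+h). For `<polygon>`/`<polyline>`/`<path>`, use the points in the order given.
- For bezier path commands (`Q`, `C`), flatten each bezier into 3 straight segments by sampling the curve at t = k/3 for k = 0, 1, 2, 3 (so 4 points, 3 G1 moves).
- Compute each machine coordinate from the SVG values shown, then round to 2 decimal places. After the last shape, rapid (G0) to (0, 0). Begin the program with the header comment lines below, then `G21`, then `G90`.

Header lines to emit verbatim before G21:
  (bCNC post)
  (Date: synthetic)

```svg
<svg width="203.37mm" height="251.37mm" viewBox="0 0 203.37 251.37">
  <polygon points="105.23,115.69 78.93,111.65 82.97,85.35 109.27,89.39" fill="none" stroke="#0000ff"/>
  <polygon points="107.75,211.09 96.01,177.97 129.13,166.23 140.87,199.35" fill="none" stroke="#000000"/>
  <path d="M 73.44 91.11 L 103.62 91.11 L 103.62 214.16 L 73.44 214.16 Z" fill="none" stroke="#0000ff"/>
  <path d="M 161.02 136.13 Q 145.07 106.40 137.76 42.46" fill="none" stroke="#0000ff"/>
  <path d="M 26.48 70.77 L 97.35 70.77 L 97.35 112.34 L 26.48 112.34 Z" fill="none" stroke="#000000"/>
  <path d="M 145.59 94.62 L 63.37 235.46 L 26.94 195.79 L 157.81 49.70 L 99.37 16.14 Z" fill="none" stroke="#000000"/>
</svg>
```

(bCNC post)
(Date: synthetic)
G21
G90
G0 X105.23 Y135.68
M3 S325
G1 X78.93 Y139.72 F2574
G1 X82.97 Y166.02 F2574
G1 X109.27 Y161.98 F2574
G1 X105.23 Y135.68 F2574
G0 X107.75 Y40.28
M3 S416
G1 X96.01 Y73.40 F2118
G1 X129.13 Y85.14 F2118
G1 X140.87 Y52.02 F2118
G1 X107.75 Y40.28 F2118
G0 X73.44 Y160.26
M3 S325
G1 X103.62 Y160.26 F2574
G1 X103.62 Y37.21 F2574
G1 X73.44 Y37.21 F2574
G1 X73.44 Y160.26 F2574
G0 X161.02 Y115.24
M3 S325
G1 X151.35 Y138.86 F2574
G1 X143.59 Y170.08 F2574
G1 X137.76 Y208.91 F2574
G0 X26.48 Y180.60
M3 S416
G1 X97.35 Y180.60 F2118
G1 X97.35 Y139.03 F2118
G1 X26.48 Y139.03 F2118
G1 X26.48 Y180.60 F2118
G0 X145.59 Y156.75
M3 S416
G1 X63.37 Y15.91 F2118
G1 X26.94 Y55.58 F2118
G1 X157.81 Y201.67 F2118
G1 X99.37 Y235.23 F2118
G1 X145.59 Y156.75 F2118
M5
G0 X0.00 Y0.00

viewBox `0 0 203.37 251.37` with mm width/height → 1 unit = 1 mm. Flip: y_m = 251.37 − y_svg.

**Shape 1** — `<polygon>` regular polygon, stroke `#0000ff` → engrave (S325, F2574). Machine vertices: (105.23,135.68) → (78.93,139.72) → (82.97,166.02) → (109.27,161.98) → (105.23,135.68). Closed: final G1 returns to the first vertex.

**Shape 2** — `<polygon>` regular polygon, stroke `#000000` → score (S416, F2118). Machine vertices: (107.75,40.28) → (96.01,73.40) → (129.13,85.14) → (140.87,52.02) → (107.75,40.28). Closed: final G1 returns to the first vertex.

**Shape 3** — `<path>` rectangle, stroke `#0000ff` → engrave (S325, F2574). Machine vertices: (73.44,160.26) → (103.62,160.26) → (103.62,37.21) → (73.44,37.21) → (73.44,160.26). Closed: final G1 returns to the first vertex.

**Shape 4** — `<path>` quadratic bezier, stroke `#0000ff` → engrave (S325, F2574). Control points (SVG): P0=(161.02,136.13), P1=(145.07,106.40), P2=(137.76,42.46); sampled at t=k/3. Machine vertices: (161.02,115.24) → (151.35,138.86) → (143.59,170.08) → (137.76,208.91). Open path.

**Shape 5** — `<path>` rectangle, stroke `#000000` → score (S416, F2118). Machine vertices: (26.48,180.60) → (97.35,180.60) → (97.35,139.03) → (26.48,139.03) → (26.48,180.60). Closed: final G1 returns to the first vertex.

**Shape 6** — `<path>` closed polygon, stroke `#000000` → score (S416, F2118). Machine vertices: (145.59,156.75) → (63.37,15.91) → (26.94,55.58) → (157.81,201.67) → (99.37,235.23) → (145.59,156.75). Closed: final G1 returns to the first vertex.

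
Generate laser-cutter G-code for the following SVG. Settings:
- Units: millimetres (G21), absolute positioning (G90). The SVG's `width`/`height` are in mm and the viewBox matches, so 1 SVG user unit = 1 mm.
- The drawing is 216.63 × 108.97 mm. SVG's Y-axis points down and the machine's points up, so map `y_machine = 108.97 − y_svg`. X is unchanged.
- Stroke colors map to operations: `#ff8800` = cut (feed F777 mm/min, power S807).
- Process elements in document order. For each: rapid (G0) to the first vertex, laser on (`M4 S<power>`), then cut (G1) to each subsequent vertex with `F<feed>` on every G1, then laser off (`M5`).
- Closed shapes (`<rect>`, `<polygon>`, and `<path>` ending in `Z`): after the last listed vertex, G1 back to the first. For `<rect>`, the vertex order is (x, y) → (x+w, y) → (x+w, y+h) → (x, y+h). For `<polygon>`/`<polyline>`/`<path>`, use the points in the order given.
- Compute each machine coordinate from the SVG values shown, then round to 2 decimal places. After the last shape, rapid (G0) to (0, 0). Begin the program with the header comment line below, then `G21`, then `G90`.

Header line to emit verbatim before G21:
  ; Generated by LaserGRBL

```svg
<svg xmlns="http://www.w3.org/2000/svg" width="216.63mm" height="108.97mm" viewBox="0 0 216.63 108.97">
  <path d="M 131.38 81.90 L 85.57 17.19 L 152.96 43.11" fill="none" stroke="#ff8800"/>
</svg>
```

viewBox `0 0 216.63 108.97` with mm width/height → 1 unit = 1 mm. Flip: y_m = 108.97 − y_svg.

**Shape 1** — `<path>` open polyline, stroke `#ff8800` → cut (S807, F777). Machine vertices: (131.38,27.07) → (85.57,91.78) → (152.96,65.86). Open path.

; Generated by LaserGRBL
G21
G90
G0 X131.38 Y27.07
M4 S807
G1 X85.57 Y91.78 F777
G1 X152.96 Y65.86 F777
M5
G0 X0.00 Y0.00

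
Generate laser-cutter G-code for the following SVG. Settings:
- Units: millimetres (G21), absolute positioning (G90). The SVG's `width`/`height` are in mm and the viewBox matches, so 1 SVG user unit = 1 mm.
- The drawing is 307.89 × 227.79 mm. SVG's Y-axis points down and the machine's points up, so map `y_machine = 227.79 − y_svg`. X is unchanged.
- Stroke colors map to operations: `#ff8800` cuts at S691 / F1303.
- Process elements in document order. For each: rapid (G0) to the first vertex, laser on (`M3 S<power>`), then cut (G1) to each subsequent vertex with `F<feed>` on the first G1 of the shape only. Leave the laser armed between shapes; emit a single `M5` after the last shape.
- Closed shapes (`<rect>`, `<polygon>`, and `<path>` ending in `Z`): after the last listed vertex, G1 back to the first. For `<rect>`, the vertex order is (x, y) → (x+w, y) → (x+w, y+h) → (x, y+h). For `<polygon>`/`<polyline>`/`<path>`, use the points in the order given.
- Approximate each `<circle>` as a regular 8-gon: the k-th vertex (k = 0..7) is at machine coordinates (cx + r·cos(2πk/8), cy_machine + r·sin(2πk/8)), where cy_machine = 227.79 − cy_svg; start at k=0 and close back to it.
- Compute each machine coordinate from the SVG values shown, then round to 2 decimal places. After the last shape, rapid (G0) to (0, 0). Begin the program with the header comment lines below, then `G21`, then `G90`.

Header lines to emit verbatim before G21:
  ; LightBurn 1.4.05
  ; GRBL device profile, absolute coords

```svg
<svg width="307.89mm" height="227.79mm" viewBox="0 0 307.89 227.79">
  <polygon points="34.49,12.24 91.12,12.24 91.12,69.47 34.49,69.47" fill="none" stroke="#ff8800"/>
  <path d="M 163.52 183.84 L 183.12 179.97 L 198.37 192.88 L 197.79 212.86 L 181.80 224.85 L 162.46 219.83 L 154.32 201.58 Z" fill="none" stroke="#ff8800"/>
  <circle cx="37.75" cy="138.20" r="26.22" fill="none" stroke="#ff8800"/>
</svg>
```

; LightBurn 1.4.05
; GRBL device profile, absolute coords
G21
G90
G0 X34.49 Y215.55
M3 S691
G1 X91.12 Y215.55 F1303
G1 X91.12 Y158.32
G1 X34.49 Y158.32
G1 X34.49 Y215.55
G0 X163.52 Y43.95
M3 S691
G1 X183.12 Y47.82 F1303
G1 X198.37 Y34.91
G1 X197.79 Y14.93
G1 X181.80 Y2.94
G1 X162.46 Y7.96
G1 X154.32 Y26.21
G1 X163.52 Y43.95
G0 X63.97 Y89.59
M3 S691
G1 X56.29 Y108.13 F1303
G1 X37.75 Y115.81
G1 X19.21 Y108.13
G1 X11.53 Y89.59
G1 X19.21 Y71.05
G1 X37.75 Y63.37
G1 X56.29 Y71.05
G1 X63.97 Y89.59
M5
G0 X0.00 Y0.00

1 u = 1 mm; y_m = 227.79 − y.

[1] `<polygon>` rectangle, #ff8800→cut S691 F1303: (34.49,215.55) → (91.12,215.55) → (91.12,158.32) → (34.49,158.32) → (34.49,215.55) (closed)

[2] `<path>` regular polygon, #ff8800→cut S691 F1303: (163.52,43.95) → (183.12,47.82) → (198.37,34.91) → (197.79,14.93) → (181.80,2.94) → (162.46,7.96) → (154.32,26.21) → (163.52,43.95) (closed)

[3] `<circle>` circle, #ff8800→cut S691 F1303: (63.97,89.59) → (56.29,108.13) → (37.75,115.81) → (19.21,108.13) → (11.53,89.59) → (19.21,71.05) → (37.75,63.37) → (56.29,71.05) → (63.97,89.59) (closed)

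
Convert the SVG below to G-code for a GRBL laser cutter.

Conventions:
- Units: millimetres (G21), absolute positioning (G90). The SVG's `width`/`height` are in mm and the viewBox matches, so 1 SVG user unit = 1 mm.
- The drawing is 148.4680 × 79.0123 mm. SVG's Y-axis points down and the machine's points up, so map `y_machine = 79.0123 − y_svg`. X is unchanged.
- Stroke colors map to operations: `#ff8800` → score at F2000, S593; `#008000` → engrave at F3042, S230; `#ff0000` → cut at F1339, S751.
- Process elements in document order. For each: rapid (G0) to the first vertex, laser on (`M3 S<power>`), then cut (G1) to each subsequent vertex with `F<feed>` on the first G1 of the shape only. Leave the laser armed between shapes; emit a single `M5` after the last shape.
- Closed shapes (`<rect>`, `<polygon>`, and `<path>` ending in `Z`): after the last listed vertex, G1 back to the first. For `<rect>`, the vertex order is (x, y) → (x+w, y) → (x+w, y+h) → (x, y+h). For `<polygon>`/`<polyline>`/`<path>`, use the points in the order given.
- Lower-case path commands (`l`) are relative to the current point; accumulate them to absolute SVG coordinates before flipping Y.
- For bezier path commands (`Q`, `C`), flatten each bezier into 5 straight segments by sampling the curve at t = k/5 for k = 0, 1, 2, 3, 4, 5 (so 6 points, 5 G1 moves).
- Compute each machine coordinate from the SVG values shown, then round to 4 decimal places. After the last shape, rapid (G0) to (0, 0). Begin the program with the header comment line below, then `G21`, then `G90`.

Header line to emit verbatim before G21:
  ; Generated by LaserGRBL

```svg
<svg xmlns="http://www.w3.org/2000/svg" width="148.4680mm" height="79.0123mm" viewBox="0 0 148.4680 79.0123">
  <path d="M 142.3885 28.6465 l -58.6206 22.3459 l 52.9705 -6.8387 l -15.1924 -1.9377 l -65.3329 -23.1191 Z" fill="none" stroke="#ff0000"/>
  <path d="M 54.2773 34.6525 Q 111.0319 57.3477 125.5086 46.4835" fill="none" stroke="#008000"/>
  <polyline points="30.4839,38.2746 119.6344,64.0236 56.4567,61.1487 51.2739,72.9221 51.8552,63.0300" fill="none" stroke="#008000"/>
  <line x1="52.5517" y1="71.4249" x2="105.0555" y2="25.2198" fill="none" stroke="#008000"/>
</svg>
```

viewBox `0 0 148.4680 79.0123` with mm width/height → 1 unit = 1 mm. Flip: y_m = 79.0123 − y_svg.

**Shape 1** — `<path>` closed polygon, stroke `#ff0000` → cut (S751, F1339). Machine vertices: (142.3885,50.3658) → (83.7679,28.0199) → (136.7384,34.8586) → (121.5460,36.7963) → (56.2131,59.9154) → (142.3885,50.3658). Closed: final G1 returns to the first vertex.

**Shape 2** — `<path>` quadratic bezier, stroke `#008000` → engrave (S230, F3042). Control points (SVG): P0=(54.2773,34.6525), P1=(111.0319,57.3477), P2=(125.5086,46.4835); sampled at t=k/5. Machine vertices: (54.2773,44.3598) → (75.2880,36.6241) → (92.9165,31.5731) → (107.1628,29.2069) → (118.0268,29.5255) → (125.5086,32.5288). Open path.

**Shape 3** — `<polyline>` open polyline, stroke `#008000` → engrave (S230, F3042). Machine vertices: (30.4839,40.7377) → (119.6344,14.9887) → (56.4567,17.8636) → (51.2739,6.0902) → (51.8552,15.9823). Open path.

**Shape 4** — `<line>` line segment, stroke `#008000` → engrave (S230, F3042). Machine vertices: (52.5517,7.5874) → (105.0555,53.7925). Open path.

; Generated by LaserGRBL
G21
G90
G0 X142.3885 Y50.3658
M3 S751
G1 X83.7679 Y28.0199 F1339
G1 X136.7384 Y34.8586
G1 X121.5460 Y36.7963
G1 X56.2131 Y59.9154
G1 X142.3885 Y50.3658
G0 X54.2773 Y44.3598
M3 S230
G1 X75.2880 Y36.6241 F3042
G1 X92.9165 Y31.5731
G1 X107.1628 Y29.2069
G1 X118.0268 Y29.5255
G1 X125.5086 Y32.5288
G0 X30.4839 Y40.7377
M3 S230
G1 X119.6344 Y14.9887 F3042
G1 X56.4567 Y17.8636
G1 X51.2739 Y6.0902
G1 X51.8552 Y15.9823
G0 X52.5517 Y7.5874
M3 S230
G1 X105.0555 Y53.7925 F3042
M5
G0 X0.0000 Y0.0000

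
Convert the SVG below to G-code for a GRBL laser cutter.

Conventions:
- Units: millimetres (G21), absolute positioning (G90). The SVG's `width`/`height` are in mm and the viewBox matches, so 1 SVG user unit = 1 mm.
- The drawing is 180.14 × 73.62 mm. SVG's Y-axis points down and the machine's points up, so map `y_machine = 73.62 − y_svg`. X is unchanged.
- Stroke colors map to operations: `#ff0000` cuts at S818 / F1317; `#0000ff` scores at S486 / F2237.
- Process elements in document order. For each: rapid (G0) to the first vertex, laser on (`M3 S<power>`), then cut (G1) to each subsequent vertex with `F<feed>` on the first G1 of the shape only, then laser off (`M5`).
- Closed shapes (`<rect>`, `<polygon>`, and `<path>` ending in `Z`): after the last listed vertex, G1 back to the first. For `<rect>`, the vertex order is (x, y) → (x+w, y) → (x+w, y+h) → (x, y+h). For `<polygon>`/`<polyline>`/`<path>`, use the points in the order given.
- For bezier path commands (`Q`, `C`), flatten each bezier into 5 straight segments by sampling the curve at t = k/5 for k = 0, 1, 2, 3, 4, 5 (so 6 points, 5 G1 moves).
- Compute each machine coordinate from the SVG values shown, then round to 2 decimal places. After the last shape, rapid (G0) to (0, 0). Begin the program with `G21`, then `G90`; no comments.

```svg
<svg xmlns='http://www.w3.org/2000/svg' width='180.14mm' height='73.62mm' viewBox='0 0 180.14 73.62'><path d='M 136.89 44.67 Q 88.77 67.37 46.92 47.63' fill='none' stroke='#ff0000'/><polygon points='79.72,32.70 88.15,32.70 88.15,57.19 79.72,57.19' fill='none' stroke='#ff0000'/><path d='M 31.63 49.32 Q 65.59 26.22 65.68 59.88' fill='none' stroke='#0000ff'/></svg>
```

Since the viewBox matches the mm dimensions, user units are millimetres directly. The only transform is the Y-flip y_m = 73.62 − y_svg.

Shape 1 is a quadratic bezier drawn with `<path>`. Its stroke #ff0000 means cut at S818, F1317. After flipping Y the toolpath is (136.89,28.95) → (117.89,21.57) → (99.40,17.58) → (81.40,16.99) → (63.91,19.79) → (46.92,25.99).

Shape 2 is a rectangle drawn with `<polygon>`. Its stroke #ff0000 means cut at S818, F1317. After flipping Y the toolpath is (79.72,40.92) → (88.15,40.92) → (88.15,16.43) → (79.72,16.43) → (79.72,40.92), returning to the start.

Shape 3 is a quadratic bezier drawn with `<path>`. Its stroke #0000ff means score at S486, F2237. After flipping Y the toolpath is (31.63,24.30) → (43.86,31.27) → (53.38,33.70) → (60.19,31.59) → (64.29,24.93) → (65.68,13.74).

G21
G90
G0 X136.89 Y28.95
M3 S818
G1 X117.89 Y21.57 F1317
G1 X99.40 Y17.58
G1 X81.40 Y16.99
G1 X63.91 Y19.79
G1 X46.92 Y25.99
M5
G0 X79.72 Y40.92
M3 S818
G1 X88.15 Y40.92 F1317
G1 X88.15 Y16.43
G1 X79.72 Y16.43
G1 X79.72 Y40.92
M5
G0 X31.63 Y24.30
M3 S486
G1 X43.86 Y31.27 F2237
G1 X53.38 Y33.70
G1 X60.19 Y31.59
G1 X64.29 Y24.93
G1 X65.68 Y13.74
M5
G0 X0.00 Y0.00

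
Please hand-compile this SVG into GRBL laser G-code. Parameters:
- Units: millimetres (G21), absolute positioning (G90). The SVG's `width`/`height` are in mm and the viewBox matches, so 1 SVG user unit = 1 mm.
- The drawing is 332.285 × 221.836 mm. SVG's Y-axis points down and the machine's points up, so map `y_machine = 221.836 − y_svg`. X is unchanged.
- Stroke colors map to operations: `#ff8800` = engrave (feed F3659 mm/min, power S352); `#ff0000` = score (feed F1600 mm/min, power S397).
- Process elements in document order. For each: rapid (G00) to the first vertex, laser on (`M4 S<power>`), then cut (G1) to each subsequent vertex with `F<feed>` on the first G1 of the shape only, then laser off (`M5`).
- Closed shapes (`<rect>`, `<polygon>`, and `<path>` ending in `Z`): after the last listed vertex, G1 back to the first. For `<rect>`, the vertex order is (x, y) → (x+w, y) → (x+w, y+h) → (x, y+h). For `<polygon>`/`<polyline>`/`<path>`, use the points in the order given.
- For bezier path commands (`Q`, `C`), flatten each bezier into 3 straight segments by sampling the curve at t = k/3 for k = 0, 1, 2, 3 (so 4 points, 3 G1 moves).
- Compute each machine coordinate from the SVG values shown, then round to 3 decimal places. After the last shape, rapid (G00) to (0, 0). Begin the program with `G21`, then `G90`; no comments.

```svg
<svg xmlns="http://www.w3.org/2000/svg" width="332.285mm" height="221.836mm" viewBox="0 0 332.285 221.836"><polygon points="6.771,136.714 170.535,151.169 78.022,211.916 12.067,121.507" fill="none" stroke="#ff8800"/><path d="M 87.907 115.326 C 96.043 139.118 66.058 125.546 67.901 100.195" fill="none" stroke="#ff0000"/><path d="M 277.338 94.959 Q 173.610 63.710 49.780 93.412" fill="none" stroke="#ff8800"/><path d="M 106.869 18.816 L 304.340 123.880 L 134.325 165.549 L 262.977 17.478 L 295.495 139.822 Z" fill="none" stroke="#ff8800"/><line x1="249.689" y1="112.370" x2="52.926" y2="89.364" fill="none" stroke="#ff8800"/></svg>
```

G21
G90
G00 X6.771 Y85.122
M4 S352
G1 X170.535 Y70.667 F3659
G1 X78.022 Y9.920
G1 X12.067 Y100.329
G1 X6.771 Y85.122
M5
G00 X87.907 Y106.510
M4 S397
G1 X85.927 Y94.225 F1600
G1 X74.077 Y101.164
G1 X67.901 Y121.641
M5
G00 X277.338 Y126.877
M4 S352
G1 X205.952 Y140.937 F3659
G1 X130.100 Y141.453
G1 X49.780 Y128.424
M5
G00 X106.869 Y203.020
M4 S352
G1 X304.340 Y97.956 F3659
G1 X134.325 Y56.287
G1 X262.977 Y204.358
G1 X295.495 Y82.014
G1 X106.869 Y203.020
M5
G00 X249.689 Y109.466
M4 S352
G1 X52.926 Y132.472 F3659
M5
G00 X0.000 Y0.000

viewBox `0 0 332.285 221.836` with mm width/height → 1 unit = 1 mm. Flip: y_m = 221.836 − y_svg.

**Shape 1** — `<polygon>` closed polygon, stroke `#ff8800` → engrave (S352, F3659). Machine vertices: (6.771,85.122) → (170.535,70.667) → (78.022,9.920) → (12.067,100.329) → (6.771,85.122). Closed: final G1 returns to the first vertex.

**Shape 2** — `<path>` cubic bezier, stroke `#ff0000` → score (S397, F1600). Control points (SVG): P0=(87.907,115.326), P1=(96.043,139.118), P2=(66.058,125.546), P3=(67.901,100.195); sampled at t=k/3. Machine vertices: (87.907,106.510) → (85.927,94.225) → (74.077,101.164) → (67.901,121.641). Open path.

**Shape 3** — `<path>` quadratic bezier, stroke `#ff8800` → engrave (S352, F3659). Control points (SVG): P0=(277.338,94.959), P1=(173.610,63.710), P2=(49.780,93.412); sampled at t=k/3. Machine vertices: (277.338,126.877) → (205.952,140.937) → (130.100,141.453) → (49.780,128.424). Open path.

**Shape 4** — `<path>` closed polygon, stroke `#ff8800` → engrave (S352, F3659). Machine vertices: (106.869,203.020) → (304.340,97.956) → (134.325,56.287) → (262.977,204.358) → (295.495,82.014) → (106.869,203.020). Closed: final G1 returns to the first vertex.

**Shape 5** — `<line>` line segment, stroke `#ff8800` → engrave (S352, F3659). Machine vertices: (249.689,109.466) → (52.926,132.472). Open path.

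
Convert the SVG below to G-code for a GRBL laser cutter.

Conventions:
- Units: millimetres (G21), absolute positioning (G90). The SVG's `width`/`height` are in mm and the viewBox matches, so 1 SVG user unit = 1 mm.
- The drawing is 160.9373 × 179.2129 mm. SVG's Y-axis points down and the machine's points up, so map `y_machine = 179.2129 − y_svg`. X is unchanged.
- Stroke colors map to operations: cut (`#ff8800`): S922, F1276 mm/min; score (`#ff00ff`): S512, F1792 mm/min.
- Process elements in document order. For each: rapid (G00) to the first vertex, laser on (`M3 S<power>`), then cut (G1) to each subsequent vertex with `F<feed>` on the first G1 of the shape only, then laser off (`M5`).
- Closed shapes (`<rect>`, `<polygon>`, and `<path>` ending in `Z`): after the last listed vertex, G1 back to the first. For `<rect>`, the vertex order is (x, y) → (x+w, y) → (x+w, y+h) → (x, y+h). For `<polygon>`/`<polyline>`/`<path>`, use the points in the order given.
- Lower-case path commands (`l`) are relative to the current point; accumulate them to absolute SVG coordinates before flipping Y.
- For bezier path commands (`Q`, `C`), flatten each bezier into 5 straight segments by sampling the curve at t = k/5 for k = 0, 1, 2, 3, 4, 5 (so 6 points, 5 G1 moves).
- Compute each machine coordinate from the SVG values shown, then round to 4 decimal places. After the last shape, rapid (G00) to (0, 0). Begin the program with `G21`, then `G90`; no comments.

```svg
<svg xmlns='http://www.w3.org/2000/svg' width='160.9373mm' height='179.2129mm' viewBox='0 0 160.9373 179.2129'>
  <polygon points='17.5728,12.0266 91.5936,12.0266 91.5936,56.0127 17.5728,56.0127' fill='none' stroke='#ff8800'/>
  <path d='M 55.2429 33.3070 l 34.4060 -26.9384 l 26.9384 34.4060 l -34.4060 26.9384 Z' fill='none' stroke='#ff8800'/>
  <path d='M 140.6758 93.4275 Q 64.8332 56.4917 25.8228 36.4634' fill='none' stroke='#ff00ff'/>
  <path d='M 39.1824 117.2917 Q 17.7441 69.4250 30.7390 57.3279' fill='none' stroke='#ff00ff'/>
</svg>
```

Since the viewBox matches the mm dimensions, user units are millimetres directly. The only transform is the Y-flip y_m = 179.2129 − y_svg.

Shape 1 is a rectangle drawn with `<polygon>`. Its stroke #ff8800 means cut at S922, F1276. After flipping Y the toolpath is (17.5728,167.1863) → (91.5936,167.1863) → (91.5936,123.2002) → (17.5728,123.2002) → (17.5728,167.1863), returning to the start.

Shape 2 is a regular polygon drawn with `<path>`. Its stroke #ff8800 means cut at S922, F1276. After flipping Y the toolpath is (55.2429,145.9059) → (89.6489,172.8443) → (116.5873,138.4383) → (82.1813,111.4999) → (55.2429,145.9059), returning to the start.

Shape 3 is a quadratic bezier drawn with `<path>`. Its stroke #ff00ff means score at S512, F1792. After flipping Y the toolpath is (140.6758,85.7854) → (111.8120,99.8834) → (85.8949,112.6288) → (62.9243,124.0217) → (42.9002,134.0619) → (25.8228,142.7495).

Shape 4 is a quadratic bezier drawn with `<path>`. Its stroke #ff00ff means score at S512, F1792. After flipping Y the toolpath is (39.1824,61.9212) → (31.9844,79.6371) → (27.5411,94.4914) → (25.8524,106.4842) → (26.9184,115.6154) → (30.7390,121.8850).

G21
G90
G00 X17.5728 Y167.1863
M3 S922
G1 X91.5936 Y167.1863 F1276
G1 X91.5936 Y123.2002
G1 X17.5728 Y123.2002
G1 X17.5728 Y167.1863
M5
G00 X55.2429 Y145.9059
M3 S922
G1 X89.6489 Y172.8443 F1276
G1 X116.5873 Y138.4383
G1 X82.1813 Y111.4999
G1 X55.2429 Y145.9059
M5
G00 X140.6758 Y85.7854
M3 S512
G1 X111.8120 Y99.8834 F1792
G1 X85.8949 Y112.6288
G1 X62.9243 Y124.0217
G1 X42.9002 Y134.0619
G1 X25.8228 Y142.7495
M5
G00 X39.1824 Y61.9212
M3 S512
G1 X31.9844 Y79.6371 F1792
G1 X27.5411 Y94.4914
G1 X25.8524 Y106.4842
G1 X26.9184 Y115.6154
G1 X30.7390 Y121.8850
M5
G00 X0.0000 Y0.0000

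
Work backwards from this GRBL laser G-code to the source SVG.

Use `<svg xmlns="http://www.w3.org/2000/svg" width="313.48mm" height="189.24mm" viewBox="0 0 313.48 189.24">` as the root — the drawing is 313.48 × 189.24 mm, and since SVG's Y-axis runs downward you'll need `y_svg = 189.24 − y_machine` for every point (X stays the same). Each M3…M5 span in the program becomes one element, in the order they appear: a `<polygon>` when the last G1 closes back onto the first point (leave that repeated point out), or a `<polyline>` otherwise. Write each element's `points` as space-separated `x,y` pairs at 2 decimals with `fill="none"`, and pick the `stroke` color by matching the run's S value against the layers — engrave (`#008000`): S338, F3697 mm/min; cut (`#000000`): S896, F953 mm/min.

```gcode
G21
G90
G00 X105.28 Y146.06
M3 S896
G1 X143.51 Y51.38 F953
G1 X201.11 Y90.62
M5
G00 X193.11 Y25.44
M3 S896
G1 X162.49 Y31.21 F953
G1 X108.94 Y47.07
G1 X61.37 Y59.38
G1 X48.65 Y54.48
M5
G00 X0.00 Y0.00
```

<svg xmlns="http://www.w3.org/2000/svg" width="313.48mm" height="189.24mm" viewBox="0 0 313.48 189.24">
  <polyline points="105.28,43.18 143.51,137.86 201.11,98.62" fill="none" stroke="#000000"/>
  <polyline points="193.11,163.80 162.49,158.03 108.94,142.17 61.37,129.86 48.65,134.76" fill="none" stroke="#000000"/>
</svg>

y_svg = 189.24 − y_m. Every run uses S896, so all elements get stroke `#000000` (cut).

[1] open run; points: 105.28,43.18 143.51,137.86 201.11,98.62

[2] open run; points: 193.11,163.80 162.49,158.03 108.94,142.17 61.37,129.86 48.65,134.76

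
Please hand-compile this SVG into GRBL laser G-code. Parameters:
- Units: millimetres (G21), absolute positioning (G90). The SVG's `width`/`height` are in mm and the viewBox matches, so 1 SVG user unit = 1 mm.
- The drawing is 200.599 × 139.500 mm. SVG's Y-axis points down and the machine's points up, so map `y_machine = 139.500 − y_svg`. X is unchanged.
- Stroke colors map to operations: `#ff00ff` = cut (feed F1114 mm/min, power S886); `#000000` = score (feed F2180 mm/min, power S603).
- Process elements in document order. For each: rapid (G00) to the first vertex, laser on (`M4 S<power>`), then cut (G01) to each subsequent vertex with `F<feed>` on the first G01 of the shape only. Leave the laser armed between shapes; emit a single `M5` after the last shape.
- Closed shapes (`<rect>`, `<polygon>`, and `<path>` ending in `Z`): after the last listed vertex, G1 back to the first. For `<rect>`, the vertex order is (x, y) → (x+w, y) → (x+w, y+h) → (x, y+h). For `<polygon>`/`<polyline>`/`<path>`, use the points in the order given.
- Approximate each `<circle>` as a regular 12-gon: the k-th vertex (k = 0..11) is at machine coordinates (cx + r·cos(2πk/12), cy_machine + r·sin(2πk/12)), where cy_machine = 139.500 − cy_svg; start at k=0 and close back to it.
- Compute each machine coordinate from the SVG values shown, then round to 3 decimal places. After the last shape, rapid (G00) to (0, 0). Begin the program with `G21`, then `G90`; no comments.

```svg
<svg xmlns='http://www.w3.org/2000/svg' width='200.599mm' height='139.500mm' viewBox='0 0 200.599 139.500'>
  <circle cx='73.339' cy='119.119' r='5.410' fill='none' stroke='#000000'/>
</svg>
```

viewBox `0 0 200.599 139.500` with mm width/height → 1 unit = 1 mm. Flip: y_m = 139.500 − y_svg.

**Shape 1** — `<circle>` circle, stroke `#000000` → score (S603, F2180). Machine vertices: (78.749,20.381) → (78.024,23.086) → (76.044,25.066) → (73.339,25.791) → (70.634,25.066) → (68.654,23.086) → (67.929,20.381) → (68.654,17.676) → (70.634,15.696) → (73.339,14.971) → (76.044,15.696) → (78.024,17.676) → (78.749,20.381). Closed: final G1 returns to the first vertex.

G21
G90
G00 X78.749 Y20.381
M4 S603
G01 X78.024 Y23.086 F2180
G01 X76.044 Y25.066
G01 X73.339 Y25.791
G01 X70.634 Y25.066
G01 X68.654 Y23.086
G01 X67.929 Y20.381
G01 X68.654 Y17.676
G01 X70.634 Y15.696
G01 X73.339 Y14.971
G01 X76.044 Y15.696
G01 X78.024 Y17.676
G01 X78.749 Y20.381
M5
G00 X0.000 Y0.000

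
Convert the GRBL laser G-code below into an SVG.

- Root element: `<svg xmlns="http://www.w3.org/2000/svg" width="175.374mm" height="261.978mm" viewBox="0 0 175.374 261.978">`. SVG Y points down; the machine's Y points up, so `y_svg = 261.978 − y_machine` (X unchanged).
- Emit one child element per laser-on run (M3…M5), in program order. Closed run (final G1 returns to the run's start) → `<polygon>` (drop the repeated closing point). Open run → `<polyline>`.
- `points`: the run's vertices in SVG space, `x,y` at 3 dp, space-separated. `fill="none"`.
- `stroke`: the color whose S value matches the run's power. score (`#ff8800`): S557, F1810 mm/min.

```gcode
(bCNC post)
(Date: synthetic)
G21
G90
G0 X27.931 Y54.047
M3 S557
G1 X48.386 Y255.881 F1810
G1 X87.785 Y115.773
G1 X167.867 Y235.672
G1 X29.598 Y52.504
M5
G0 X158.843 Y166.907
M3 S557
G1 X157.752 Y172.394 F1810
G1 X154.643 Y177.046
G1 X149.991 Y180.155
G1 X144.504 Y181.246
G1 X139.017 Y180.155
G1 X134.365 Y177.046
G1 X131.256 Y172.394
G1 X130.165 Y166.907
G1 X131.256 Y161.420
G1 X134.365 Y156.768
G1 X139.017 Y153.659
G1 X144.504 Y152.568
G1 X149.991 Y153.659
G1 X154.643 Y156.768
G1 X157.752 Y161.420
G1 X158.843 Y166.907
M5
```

Each laser-on run becomes one SVG element. Flip Y back into SVG space with y_svg = 261.978 − y_machine. Every run uses S557, so all elements get stroke `#ff8800` (score).

Run 1: The run is open, so emit a `<polyline>` with points (Y-flipped): 27.931,207.931 48.386,6.097 87.785,146.205 167.867,26.306 29.598,209.474.

Run 2: The run returns to its start, so emit a `<polygon>` with points (Y-flipped): 158.843,95.071 157.752,89.584 154.643,84.932 149.991,81.823 144.504,80.732 139.017,81.823 134.365,84.932 131.256,89.584 130.165,95.071 131.256,100.558 134.365,105.210 139.017,108.319 144.504,109.410 149.991,108.319 154.643,105.210 157.752,100.558.

<svg xmlns="http://www.w3.org/2000/svg" width="175.374mm" height="261.978mm" viewBox="0 0 175.374 261.978">
  <polyline points="27.931,207.931 48.386,6.097 87.785,146.205 167.867,26.306 29.598,209.474" fill="none" stroke="#ff8800"/>
  <polygon points="158.843,95.071 157.752,89.584 154.643,84.932 149.991,81.823 144.504,80.732 139.017,81.823 134.365,84.932 131.256,89.584 130.165,95.071 131.256,100.558 134.365,105.210 139.017,108.319 144.504,109.410 149.991,108.319 154.643,105.210 157.752,100.558" fill="none" stroke="#ff8800"/>
</svg>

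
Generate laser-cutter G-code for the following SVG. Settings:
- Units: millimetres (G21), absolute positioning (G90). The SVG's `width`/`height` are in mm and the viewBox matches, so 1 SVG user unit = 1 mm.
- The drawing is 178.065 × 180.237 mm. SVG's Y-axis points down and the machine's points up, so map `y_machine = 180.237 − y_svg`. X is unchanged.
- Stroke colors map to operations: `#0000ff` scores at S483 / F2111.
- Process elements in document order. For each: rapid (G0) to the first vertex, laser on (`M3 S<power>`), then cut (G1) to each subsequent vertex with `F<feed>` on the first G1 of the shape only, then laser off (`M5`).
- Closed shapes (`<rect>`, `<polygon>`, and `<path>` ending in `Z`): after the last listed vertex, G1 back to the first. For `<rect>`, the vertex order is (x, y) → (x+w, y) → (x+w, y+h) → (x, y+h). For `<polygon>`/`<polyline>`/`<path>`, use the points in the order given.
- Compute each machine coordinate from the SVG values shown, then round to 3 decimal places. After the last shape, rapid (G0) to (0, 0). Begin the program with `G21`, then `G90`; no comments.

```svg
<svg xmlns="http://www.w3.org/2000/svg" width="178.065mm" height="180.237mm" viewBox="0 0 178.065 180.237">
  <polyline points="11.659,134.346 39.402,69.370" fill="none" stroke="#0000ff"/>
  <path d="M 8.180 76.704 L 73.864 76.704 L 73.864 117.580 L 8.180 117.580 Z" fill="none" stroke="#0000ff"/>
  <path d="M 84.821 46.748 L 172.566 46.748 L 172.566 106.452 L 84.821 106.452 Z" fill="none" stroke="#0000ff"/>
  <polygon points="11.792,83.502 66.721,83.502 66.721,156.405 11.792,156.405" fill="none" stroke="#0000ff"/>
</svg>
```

viewBox `0 0 178.065 180.237` with mm width/height → 1 unit = 1 mm. Flip: y_m = 180.237 − y_svg.

**Shape 1** — `<polyline>` line segment, stroke `#0000ff` → score (S483, F2111). Machine vertices: (11.659,45.891) → (39.402,110.867). Open path.

**Shape 2** — `<path>` rectangle, stroke `#0000ff` → score (S483, F2111). Machine vertices: (8.180,103.533) → (73.864,103.533) → (73.864,62.657) → (8.180,62.657) → (8.180,103.533). Closed: final G1 returns to the first vertex.

**Shape 3** — `<path>` rectangle, stroke `#0000ff` → score (S483, F2111). Machine vertices: (84.821,133.489) → (172.566,133.489) → (172.566,73.785) → (84.821,73.785) → (84.821,133.489). Closed: final G1 returns to the first vertex.

**Shape 4** — `<polygon>` rectangle, stroke `#0000ff` → score (S483, F2111). Machine vertices: (11.792,96.735) → (66.721,96.735) → (66.721,23.832) → (11.792,23.832) → (11.792,96.735). Closed: final G1 returns to the first vertex.

G21
G90
G0 X11.659 Y45.891
M3 S483
G1 X39.402 Y110.867 F2111
M5
G0 X8.180 Y103.533
M3 S483
G1 X73.864 Y103.533 F2111
G1 X73.864 Y62.657
G1 X8.180 Y62.657
G1 X8.180 Y103.533
M5
G0 X84.821 Y133.489
M3 S483
G1 X172.566 Y133.489 F2111
G1 X172.566 Y73.785
G1 X84.821 Y73.785
G1 X84.821 Y133.489
M5
G0 X11.792 Y96.735
M3 S483
G1 X66.721 Y96.735 F2111
G1 X66.721 Y23.832
G1 X11.792 Y23.832
G1 X11.792 Y96.735
M5
G0 X0.000 Y0.000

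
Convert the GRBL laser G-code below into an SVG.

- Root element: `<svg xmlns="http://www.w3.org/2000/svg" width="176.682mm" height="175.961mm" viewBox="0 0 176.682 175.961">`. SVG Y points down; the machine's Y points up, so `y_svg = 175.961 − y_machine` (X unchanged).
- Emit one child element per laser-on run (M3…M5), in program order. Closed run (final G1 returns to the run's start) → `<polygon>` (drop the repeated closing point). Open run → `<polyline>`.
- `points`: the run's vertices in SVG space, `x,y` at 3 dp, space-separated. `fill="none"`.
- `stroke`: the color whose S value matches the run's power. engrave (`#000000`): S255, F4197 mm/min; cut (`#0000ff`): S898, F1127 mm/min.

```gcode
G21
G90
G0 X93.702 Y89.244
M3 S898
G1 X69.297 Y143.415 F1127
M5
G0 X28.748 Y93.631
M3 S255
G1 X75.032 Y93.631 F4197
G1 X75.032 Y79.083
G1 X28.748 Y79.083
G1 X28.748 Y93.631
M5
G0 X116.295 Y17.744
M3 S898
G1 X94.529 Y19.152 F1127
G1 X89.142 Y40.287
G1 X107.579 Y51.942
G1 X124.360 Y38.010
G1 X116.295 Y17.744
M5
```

<svg xmlns="http://www.w3.org/2000/svg" width="176.682mm" height="175.961mm" viewBox="0 0 176.682 175.961">
  <polyline points="93.702,86.717 69.297,32.546" fill="none" stroke="#0000ff"/>
  <polygon points="28.748,82.330 75.032,82.330 75.032,96.878 28.748,96.878" fill="none" stroke="#000000"/>
  <polygon points="116.295,158.217 94.529,156.809 89.142,135.674 107.579,124.019 124.360,137.951" fill="none" stroke="#0000ff"/>
</svg>

Each laser-on run becomes one SVG element. Flip Y back into SVG space with y_svg = 175.961 − y_machine.

Run 1: the run's S898 means `#0000ff` (cut). The run is open, so emit a `<polyline>` with points (Y-flipped): 93.702,86.717 69.297,32.546.

Run 2: power S255 maps to stroke `#000000` (engrave). The run returns to its start, so emit a `<polygon>` with points (Y-flipped): 28.748,82.330 75.032,82.330 75.032,96.878 28.748,96.878.

Run 3: S898 ⇒ cut layer `#0000ff`. The run returns to its start, so emit a `<polygon>` with points (Y-flipped): 116.295,158.217 94.529,156.809 89.142,135.674 107.579,124.019 124.360,137.951.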